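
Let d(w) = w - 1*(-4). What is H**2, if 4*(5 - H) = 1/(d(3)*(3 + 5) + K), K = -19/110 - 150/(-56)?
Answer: 202599012100/8117829801 ≈ 24.957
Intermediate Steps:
d(w) = 4 + w (d(w) = w + 4 = 4 + w)
K = 3859/1540 (K = -19*1/110 - 150*(-1/56) = -19/110 + 75/28 = 3859/1540 ≈ 2.5058)
H = 450110/90099 (H = 5 - 1/(4*((4 + 3)*(3 + 5) + 3859/1540)) = 5 - 1/(4*(7*8 + 3859/1540)) = 5 - 1/(4*(56 + 3859/1540)) = 5 - 1/(4*90099/1540) = 5 - 1/4*1540/90099 = 5 - 385/90099 = 450110/90099 ≈ 4.9957)
H**2 = (450110/90099)**2 = 202599012100/8117829801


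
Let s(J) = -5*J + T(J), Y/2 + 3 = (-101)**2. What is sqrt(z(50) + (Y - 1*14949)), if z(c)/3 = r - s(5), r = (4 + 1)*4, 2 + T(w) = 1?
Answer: sqrt(5585) ≈ 74.733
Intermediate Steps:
Y = 20396 (Y = -6 + 2*(-101)**2 = -6 + 2*10201 = -6 + 20402 = 20396)
T(w) = -1 (T(w) = -2 + 1 = -1)
s(J) = -1 - 5*J (s(J) = -5*J - 1 = -1 - 5*J)
r = 20 (r = 5*4 = 20)
z(c) = 138 (z(c) = 3*(20 - (-1 - 5*5)) = 3*(20 - (-1 - 25)) = 3*(20 - 1*(-26)) = 3*(20 + 26) = 3*46 = 138)
sqrt(z(50) + (Y - 1*14949)) = sqrt(138 + (20396 - 1*14949)) = sqrt(138 + (20396 - 14949)) = sqrt(138 + 5447) = sqrt(5585)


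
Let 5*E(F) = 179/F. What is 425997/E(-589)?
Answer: -1254561165/179 ≈ -7.0087e+6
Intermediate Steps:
E(F) = 179/(5*F) (E(F) = (179/F)/5 = 179/(5*F))
425997/E(-589) = 425997/(((179/5)/(-589))) = 425997/(((179/5)*(-1/589))) = 425997/(-179/2945) = 425997*(-2945/179) = -1254561165/179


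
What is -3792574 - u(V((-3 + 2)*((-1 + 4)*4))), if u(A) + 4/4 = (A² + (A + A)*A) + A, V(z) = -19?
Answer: -3793637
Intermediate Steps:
u(A) = -1 + A + 3*A² (u(A) = -1 + ((A² + (A + A)*A) + A) = -1 + ((A² + (2*A)*A) + A) = -1 + ((A² + 2*A²) + A) = -1 + (3*A² + A) = -1 + (A + 3*A²) = -1 + A + 3*A²)
-3792574 - u(V((-3 + 2)*((-1 + 4)*4))) = -3792574 - (-1 - 19 + 3*(-19)²) = -3792574 - (-1 - 19 + 3*361) = -3792574 - (-1 - 19 + 1083) = -3792574 - 1*1063 = -3792574 - 1063 = -3793637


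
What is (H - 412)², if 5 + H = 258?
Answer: 25281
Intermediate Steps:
H = 253 (H = -5 + 258 = 253)
(H - 412)² = (253 - 412)² = (-159)² = 25281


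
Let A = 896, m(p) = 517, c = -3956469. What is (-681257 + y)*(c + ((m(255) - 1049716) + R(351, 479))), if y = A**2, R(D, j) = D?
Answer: -608441329203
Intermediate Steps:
y = 802816 (y = 896**2 = 802816)
(-681257 + y)*(c + ((m(255) - 1049716) + R(351, 479))) = (-681257 + 802816)*(-3956469 + ((517 - 1049716) + 351)) = 121559*(-3956469 + (-1049199 + 351)) = 121559*(-3956469 - 1048848) = 121559*(-5005317) = -608441329203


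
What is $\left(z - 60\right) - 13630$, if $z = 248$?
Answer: $-13442$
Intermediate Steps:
$\left(z - 60\right) - 13630 = \left(248 - 60\right) - 13630 = 188 - 13630 = -13442$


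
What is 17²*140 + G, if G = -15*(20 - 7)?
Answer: 40265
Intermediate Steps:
G = -195 (G = -15*13 = -195)
17²*140 + G = 17²*140 - 195 = 289*140 - 195 = 40460 - 195 = 40265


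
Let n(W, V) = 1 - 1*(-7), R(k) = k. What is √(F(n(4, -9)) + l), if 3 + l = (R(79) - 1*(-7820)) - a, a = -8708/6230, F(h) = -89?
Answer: 7*√31556285/445 ≈ 88.365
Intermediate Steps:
n(W, V) = 8 (n(W, V) = 1 + 7 = 8)
a = -622/445 (a = -8708*1/6230 = -622/445 ≈ -1.3978)
l = 3514342/445 (l = -3 + ((79 - 1*(-7820)) - 1*(-622/445)) = -3 + ((79 + 7820) + 622/445) = -3 + (7899 + 622/445) = -3 + 3515677/445 = 3514342/445 ≈ 7897.4)
√(F(n(4, -9)) + l) = √(-89 + 3514342/445) = √(3474737/445) = 7*√31556285/445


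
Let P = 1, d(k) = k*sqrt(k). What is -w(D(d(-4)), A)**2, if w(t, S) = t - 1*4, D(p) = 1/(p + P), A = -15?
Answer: -67017/4225 + 4144*I/4225 ≈ -15.862 + 0.98083*I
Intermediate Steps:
d(k) = k**(3/2)
D(p) = 1/(1 + p) (D(p) = 1/(p + 1) = 1/(1 + p))
w(t, S) = -4 + t (w(t, S) = t - 4 = -4 + t)
-w(D(d(-4)), A)**2 = -(-4 + 1/(1 + (-4)**(3/2)))**2 = -(-4 + 1/(1 - 8*I))**2 = -(-4 + (1 + 8*I)/65)**2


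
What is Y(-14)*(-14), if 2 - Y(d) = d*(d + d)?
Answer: 5460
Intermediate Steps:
Y(d) = 2 - 2*d² (Y(d) = 2 - d*(d + d) = 2 - d*2*d = 2 - 2*d²)
Y(-14)*(-14) = (2 - 2*(-14)²)*(-14) = (2 - 2*196)*(-14) = (2 - 392)*(-14) = -390*(-14) = 5460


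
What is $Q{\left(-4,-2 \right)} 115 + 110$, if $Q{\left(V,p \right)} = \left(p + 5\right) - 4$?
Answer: $-5$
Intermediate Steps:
$Q{\left(V,p \right)} = 1 + p$ ($Q{\left(V,p \right)} = \left(5 + p\right) - 4 = 1 + p$)
$Q{\left(-4,-2 \right)} 115 + 110 = \left(1 - 2\right) 115 + 110 = \left(-1\right) 115 + 110 = -115 + 110 = -5$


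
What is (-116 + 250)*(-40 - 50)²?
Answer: 1085400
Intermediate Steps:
(-116 + 250)*(-40 - 50)² = 134*(-90)² = 134*8100 = 1085400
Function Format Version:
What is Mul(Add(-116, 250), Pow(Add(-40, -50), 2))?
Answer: 1085400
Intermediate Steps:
Mul(Add(-116, 250), Pow(Add(-40, -50), 2)) = Mul(134, Pow(-90, 2)) = Mul(134, 8100) = 1085400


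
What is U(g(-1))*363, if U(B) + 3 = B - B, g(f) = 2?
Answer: -1089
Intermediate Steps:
U(B) = -3 (U(B) = -3 + (B - B) = -3 + 0 = -3)
U(g(-1))*363 = -3*363 = -1089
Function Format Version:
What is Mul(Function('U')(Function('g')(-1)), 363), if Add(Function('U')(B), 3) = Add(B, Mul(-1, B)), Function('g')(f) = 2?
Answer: -1089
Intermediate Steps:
Function('U')(B) = -3 (Function('U')(B) = Add(-3, Add(B, Mul(-1, B))) = Add(-3, 0) = -3)
Mul(Function('U')(Function('g')(-1)), 363) = Mul(-3, 363) = -1089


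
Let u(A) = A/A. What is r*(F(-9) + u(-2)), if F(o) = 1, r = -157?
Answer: -314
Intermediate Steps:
u(A) = 1
r*(F(-9) + u(-2)) = -157*(1 + 1) = -157*2 = -314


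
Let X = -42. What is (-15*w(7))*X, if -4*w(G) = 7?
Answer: -2205/2 ≈ -1102.5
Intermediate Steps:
w(G) = -7/4 (w(G) = -¼*7 = -7/4)
(-15*w(7))*X = -15*(-7/4)*(-42) = (105/4)*(-42) = -2205/2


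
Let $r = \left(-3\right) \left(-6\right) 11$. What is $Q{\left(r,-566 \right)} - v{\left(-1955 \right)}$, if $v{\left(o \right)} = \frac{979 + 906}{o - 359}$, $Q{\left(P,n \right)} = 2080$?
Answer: $\frac{370385}{178} \approx 2080.8$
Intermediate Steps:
$r = 198$ ($r = 18 \cdot 11 = 198$)
$v{\left(o \right)} = \frac{1885}{-359 + o}$
$Q{\left(r,-566 \right)} - v{\left(-1955 \right)} = 2080 - \frac{1885}{-359 - 1955} = 2080 - \frac{1885}{-2314} = 2080 - 1885 \left(- \frac{1}{2314}\right) = 2080 - - \frac{145}{178} = 2080 + \frac{145}{178} = \frac{370385}{178}$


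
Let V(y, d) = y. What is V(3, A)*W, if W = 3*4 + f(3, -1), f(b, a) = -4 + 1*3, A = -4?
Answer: 33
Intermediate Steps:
f(b, a) = -1 (f(b, a) = -4 + 3 = -1)
W = 11 (W = 3*4 - 1 = 12 - 1 = 11)
V(3, A)*W = 3*11 = 33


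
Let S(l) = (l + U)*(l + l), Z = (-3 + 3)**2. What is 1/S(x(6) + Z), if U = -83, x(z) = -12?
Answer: 1/2280 ≈ 0.00043860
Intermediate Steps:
Z = 0 (Z = 0**2 = 0)
S(l) = 2*l*(-83 + l) (S(l) = (l - 83)*(l + l) = (-83 + l)*(2*l) = 2*l*(-83 + l))
1/S(x(6) + Z) = 1/(2*(-12 + 0)*(-83 + (-12 + 0))) = 1/(2*(-12)*(-83 - 12)) = 1/(2*(-12)*(-95)) = 1/2280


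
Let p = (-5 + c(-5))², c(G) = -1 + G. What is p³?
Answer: 1771561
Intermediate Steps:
p = 121 (p = (-5 + (-1 - 5))² = (-5 - 6)² = (-11)² = 121)
p³ = 121³ = 1771561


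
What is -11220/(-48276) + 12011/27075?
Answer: 24545126/36307575 ≈ 0.67603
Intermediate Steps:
-11220/(-48276) + 12011/27075 = -11220*(-1/48276) + 12011*(1/27075) = 935/4023 + 12011/27075 = 24545126/36307575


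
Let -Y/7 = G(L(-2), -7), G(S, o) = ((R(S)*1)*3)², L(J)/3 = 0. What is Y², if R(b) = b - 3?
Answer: 321489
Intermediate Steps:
R(b) = -3 + b
L(J) = 0 (L(J) = 3*0 = 0)
G(S, o) = (-9 + 3*S)² (G(S, o) = (((-3 + S)*1)*3)² = ((-3 + S)*3)² = (-9 + 3*S)²)
Y = -567 (Y = -63*(-3 + 0)² = -63*(-3)² = -63*9 = -7*81 = -567)
Y² = (-567)² = 321489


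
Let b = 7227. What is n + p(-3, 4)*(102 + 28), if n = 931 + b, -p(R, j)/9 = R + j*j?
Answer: -7052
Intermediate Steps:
p(R, j) = -9*R - 9*j² (p(R, j) = -9*(R + j*j) = -9*(R + j²) = -9*R - 9*j²)
n = 8158 (n = 931 + 7227 = 8158)
n + p(-3, 4)*(102 + 28) = 8158 + (-9*(-3) - 9*4²)*(102 + 28) = 8158 + (27 - 9*16)*130 = 8158 + (27 - 144)*130 = 8158 - 117*130 = 8158 - 15210 = -7052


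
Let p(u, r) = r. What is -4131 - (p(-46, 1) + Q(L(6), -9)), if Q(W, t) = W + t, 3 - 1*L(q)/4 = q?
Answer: -4111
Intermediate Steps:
L(q) = 12 - 4*q
-4131 - (p(-46, 1) + Q(L(6), -9)) = -4131 - (1 + ((12 - 4*6) - 9)) = -4131 - (1 + ((12 - 24) - 9)) = -4131 - (1 + (-12 - 9)) = -4131 - (1 - 21) = -4131 - 1*(-20) = -4131 + 20 = -4111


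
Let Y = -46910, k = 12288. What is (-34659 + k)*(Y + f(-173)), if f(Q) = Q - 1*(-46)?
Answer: 1052264727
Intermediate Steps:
f(Q) = 46 + Q (f(Q) = Q + 46 = 46 + Q)
(-34659 + k)*(Y + f(-173)) = (-34659 + 12288)*(-46910 + (46 - 173)) = -22371*(-46910 - 127) = -22371*(-47037) = 1052264727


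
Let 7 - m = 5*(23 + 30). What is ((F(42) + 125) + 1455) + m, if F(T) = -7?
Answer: 1315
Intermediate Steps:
m = -258 (m = 7 - 5*(23 + 30) = 7 - 5*53 = 7 - 1*265 = 7 - 265 = -258)
((F(42) + 125) + 1455) + m = ((-7 + 125) + 1455) - 258 = (118 + 1455) - 258 = 1573 - 258 = 1315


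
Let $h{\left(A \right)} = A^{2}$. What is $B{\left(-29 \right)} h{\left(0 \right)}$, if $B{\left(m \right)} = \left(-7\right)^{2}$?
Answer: $0$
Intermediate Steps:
$B{\left(m \right)} = 49$
$B{\left(-29 \right)} h{\left(0 \right)} = 49 \cdot 0^{2} = 49 \cdot 0 = 0$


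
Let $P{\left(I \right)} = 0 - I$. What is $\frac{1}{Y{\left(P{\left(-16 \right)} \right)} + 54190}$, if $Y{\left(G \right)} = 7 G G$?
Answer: $\frac{1}{55982} \approx 1.7863 \cdot 10^{-5}$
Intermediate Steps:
$P{\left(I \right)} = - I$
$Y{\left(G \right)} = 7 G^{2}$
$\frac{1}{Y{\left(P{\left(-16 \right)} \right)} + 54190} = \frac{1}{7 \left(\left(-1\right) \left(-16\right)\right)^{2} + 54190} = \frac{1}{7 \cdot 16^{2} + 54190} = \frac{1}{7 \cdot 256 + 54190} = \frac{1}{1792 + 54190} = \frac{1}{55982}$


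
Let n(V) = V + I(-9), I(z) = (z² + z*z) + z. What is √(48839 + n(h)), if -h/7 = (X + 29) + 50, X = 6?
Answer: √48397 ≈ 219.99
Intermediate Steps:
h = -595 (h = -7*((6 + 29) + 50) = -7*(35 + 50) = -7*85 = -595)
I(z) = z + 2*z² (I(z) = (z² + z²) + z = 2*z² + z = z + 2*z²)
n(V) = 153 + V (n(V) = V - 9*(1 + 2*(-9)) = V - 9*(1 - 18) = V - 9*(-17) = V + 153 = 153 + V)
√(48839 + n(h)) = √(48839 + (153 - 595)) = √(48839 - 442) = √48397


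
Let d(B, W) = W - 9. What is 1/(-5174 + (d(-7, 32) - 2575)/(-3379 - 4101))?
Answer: -85/439761 ≈ -0.00019329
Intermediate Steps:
d(B, W) = -9 + W
1/(-5174 + (d(-7, 32) - 2575)/(-3379 - 4101)) = 1/(-5174 + ((-9 + 32) - 2575)/(-3379 - 4101)) = 1/(-5174 + (23 - 2575)/(-7480)) = 1/(-5174 - 2552*(-1/7480)) = 1/(-5174 + 29/85) = 1/(-439761/85) = -85/439761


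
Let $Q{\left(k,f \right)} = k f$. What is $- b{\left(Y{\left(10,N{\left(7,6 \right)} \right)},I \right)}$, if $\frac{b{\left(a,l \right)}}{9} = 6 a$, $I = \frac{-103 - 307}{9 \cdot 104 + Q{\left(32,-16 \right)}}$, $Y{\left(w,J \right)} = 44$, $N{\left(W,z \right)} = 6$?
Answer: $-2376$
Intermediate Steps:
$Q{\left(k,f \right)} = f k$
$I = - \frac{205}{212}$ ($I = \frac{-103 - 307}{9 \cdot 104 - 512} = - \frac{410}{936 - 512} = - \frac{410}{424} = \left(-410\right) \frac{1}{424} = - \frac{205}{212} \approx -0.96698$)
$b{\left(a,l \right)} = 54 a$ ($b{\left(a,l \right)} = 9 \cdot 6 a = 54 a$)
$- b{\left(Y{\left(10,N{\left(7,6 \right)} \right)},I \right)} = - 54 \cdot 44 = \left(-1\right) 2376 = -2376$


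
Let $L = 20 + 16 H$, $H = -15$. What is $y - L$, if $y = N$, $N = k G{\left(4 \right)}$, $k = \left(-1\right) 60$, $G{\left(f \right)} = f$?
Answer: $-20$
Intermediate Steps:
$k = -60$
$N = -240$ ($N = \left(-60\right) 4 = -240$)
$y = -240$
$L = -220$ ($L = 20 + 16 \left(-15\right) = 20 - 240 = -220$)
$y - L = -240 - -220 = -240 + 220 = -20$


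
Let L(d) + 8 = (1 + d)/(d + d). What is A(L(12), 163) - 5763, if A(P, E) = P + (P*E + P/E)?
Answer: -9110021/1304 ≈ -6986.2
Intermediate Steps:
L(d) = -8 + (1 + d)/(2*d) (L(d) = -8 + (1 + d)/(d + d) = -8 + (1 + d)/((2*d)) = -8 + (1 + d)*(1/(2*d)) = -8 + (1 + d)/(2*d))
A(P, E) = P + E*P + P/E (A(P, E) = P + (E*P + P/E) = P + E*P + P/E)
A(L(12), 163) - 5763 = ((½)*(1 - 15*12)/12 + 163*((½)*(1 - 15*12)/12) + ((½)*(1 - 15*12)/12)/163) - 5763 = ((½)*(1/12)*(1 - 180) + 163*((½)*(1/12)*(1 - 180)) + ((½)*(1/12)*(1 - 180))*(1/163)) - 5763 = ((½)*(1/12)*(-179) + 163*((½)*(1/12)*(-179)) + ((½)*(1/12)*(-179))*(1/163)) - 5763 = (-179/24 + 163*(-179/24) - 179/24*1/163) - 5763 = (-179/24 - 29177/24 - 179/3912) - 5763 = -1595069/1304 - 5763 = -9110021/1304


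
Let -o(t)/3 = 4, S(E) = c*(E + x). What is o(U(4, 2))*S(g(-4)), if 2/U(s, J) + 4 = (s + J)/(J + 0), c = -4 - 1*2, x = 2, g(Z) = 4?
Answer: 432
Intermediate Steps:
c = -6 (c = -4 - 2 = -6)
U(s, J) = 2/(-4 + (J + s)/J) (U(s, J) = 2/(-4 + (s + J)/(J + 0)) = 2/(-4 + (J + s)/J))
S(E) = -12 - 6*E (S(E) = -6*(E + 2) = -6*(2 + E) = -12 - 6*E)
o(t) = -12 (o(t) = -3*4 = -12)
o(U(4, 2))*S(g(-4)) = -12*(-12 - 6*4) = -12*(-12 - 24) = -12*(-36) = 432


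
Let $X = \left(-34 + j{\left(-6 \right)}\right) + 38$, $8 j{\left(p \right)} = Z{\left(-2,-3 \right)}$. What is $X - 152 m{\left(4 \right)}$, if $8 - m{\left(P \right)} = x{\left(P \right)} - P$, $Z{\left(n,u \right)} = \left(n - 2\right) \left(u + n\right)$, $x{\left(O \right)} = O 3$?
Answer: $\frac{13}{2} \approx 6.5$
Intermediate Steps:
$x{\left(O \right)} = 3 O$
$Z{\left(n,u \right)} = \left(-2 + n\right) \left(n + u\right)$
$j{\left(p \right)} = \frac{5}{2}$ ($j{\left(p \right)} = \frac{\left(-2\right)^{2} - -4 - -6 - -6}{8} = \frac{4 + 4 + 6 + 6}{8} = \frac{1}{8} \cdot 20 = \frac{5}{2}$)
$X = \frac{13}{2}$ ($X = \left(-34 + \frac{5}{2}\right) + 38 = - \frac{63}{2} + 38 = \frac{13}{2} \approx 6.5$)
$m{\left(P \right)} = 8 - 2 P$ ($m{\left(P \right)} = 8 - \left(3 P - P\right) = 8 - 2 P$)
$X - 152 m{\left(4 \right)} = \frac{13}{2} - 152 \left(8 - 8\right) = \frac{13}{2} - 0 = \frac{13}{2} + 0 = \frac{13}{2}$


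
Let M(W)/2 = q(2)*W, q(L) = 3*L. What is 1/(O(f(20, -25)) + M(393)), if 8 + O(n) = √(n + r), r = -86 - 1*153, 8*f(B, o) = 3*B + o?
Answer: 37664/177323989 - 2*I*√3754/177323989 ≈ 0.0002124 - 6.9105e-7*I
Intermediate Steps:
f(B, o) = o/8 + 3*B/8 (f(B, o) = (3*B + o)/8 = (o + 3*B)/8 = o/8 + 3*B/8)
r = -239 (r = -86 - 153 = -239)
O(n) = -8 + √(-239 + n) (O(n) = -8 + √(n - 239) = -8 + √(-239 + n))
M(W) = 12*W (M(W) = 2*((3*2)*W) = 2*(6*W) = 12*W)
1/(O(f(20, -25)) + M(393)) = 1/((-8 + √(-239 + ((⅛)*(-25) + (3/8)*20))) + 12*393) = 1/((-8 + √(-239 + (-25/8 + 15/2))) + 4716) = 1/((-8 + √(-239 + 35/8)) + 4716) = 1/((-8 + √(-1877/8)) + 4716) = 1/((-8 + I*√3754/4) + 4716) = 1/(4708 + I*√3754/4)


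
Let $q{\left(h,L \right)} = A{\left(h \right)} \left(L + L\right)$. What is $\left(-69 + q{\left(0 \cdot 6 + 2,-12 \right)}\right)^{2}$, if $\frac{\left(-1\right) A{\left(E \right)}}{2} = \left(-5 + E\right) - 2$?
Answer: $95481$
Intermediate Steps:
$A{\left(E \right)} = 14 - 2 E$ ($A{\left(E \right)} = - 2 \left(\left(-5 + E\right) - 2\right) = - 2 \left(-7 + E\right) = 14 - 2 E$)
$q{\left(h,L \right)} = 2 L \left(14 - 2 h\right)$ ($q{\left(h,L \right)} = \left(14 - 2 h\right) \left(L + L\right) = \left(14 - 2 h\right) 2 L = 2 L \left(14 - 2 h\right)$)
$\left(-69 + q{\left(0 \cdot 6 + 2,-12 \right)}\right)^{2} = \left(-69 + 4 \left(-12\right) \left(7 - \left(0 \cdot 6 + 2\right)\right)\right)^{2} = \left(-69 + 4 \left(-12\right) \left(7 - \left(0 + 2\right)\right)\right)^{2} = \left(-69 + 4 \left(-12\right) \left(7 - 2\right)\right)^{2} = \left(-69 + 4 \left(-12\right) 5\right)^{2} = \left(-69 - 240\right)^{2} = \left(-309\right)^{2} = 95481$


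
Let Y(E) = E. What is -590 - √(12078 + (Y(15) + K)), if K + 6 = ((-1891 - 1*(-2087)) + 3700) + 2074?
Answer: -590 - √18057 ≈ -724.38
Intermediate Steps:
K = 5964 (K = -6 + (((-1891 - 1*(-2087)) + 3700) + 2074) = -6 + (((-1891 + 2087) + 3700) + 2074) = -6 + ((196 + 3700) + 2074) = -6 + (3896 + 2074) = -6 + 5970 = 5964)
-590 - √(12078 + (Y(15) + K)) = -590 - √(12078 + (15 + 5964)) = -590 - √(12078 + 5979) = -590 - √18057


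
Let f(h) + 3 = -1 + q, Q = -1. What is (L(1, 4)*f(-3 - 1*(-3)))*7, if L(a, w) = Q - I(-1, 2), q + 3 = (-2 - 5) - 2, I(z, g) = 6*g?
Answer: 1456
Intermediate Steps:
q = -12 (q = -3 + ((-2 - 5) - 2) = -3 + (-7 - 2) = -3 - 9 = -12)
L(a, w) = -13 (L(a, w) = -1 - 6*2 = -1 - 1*12 = -1 - 12 = -13)
f(h) = -16 (f(h) = -3 + (-1 - 12) = -3 - 13 = -16)
(L(1, 4)*f(-3 - 1*(-3)))*7 = -13*(-16)*7 = 208*7 = 1456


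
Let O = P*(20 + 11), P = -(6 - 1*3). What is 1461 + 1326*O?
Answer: -121857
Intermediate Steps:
P = -3 (P = -(6 - 3) = -1*3 = -3)
O = -93 (O = -3*(20 + 11) = -3*31 = -93)
1461 + 1326*O = 1461 + 1326*(-93) = 1461 - 123318 = -121857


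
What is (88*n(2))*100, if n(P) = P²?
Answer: 35200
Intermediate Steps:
(88*n(2))*100 = (88*2²)*100 = (88*4)*100 = 352*100 = 35200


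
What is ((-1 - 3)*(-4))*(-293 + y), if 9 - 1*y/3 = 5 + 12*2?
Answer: -5648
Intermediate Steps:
y = -60 (y = 27 - 3*(5 + 12*2) = 27 - 3*(5 + 24) = 27 - 3*29 = 27 - 87 = -60)
((-1 - 3)*(-4))*(-293 + y) = ((-1 - 3)*(-4))*(-293 - 60) = -4*(-4)*(-353) = 16*(-353) = -5648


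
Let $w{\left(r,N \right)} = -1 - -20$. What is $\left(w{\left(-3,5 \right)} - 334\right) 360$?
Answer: $-113400$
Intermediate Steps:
$w{\left(r,N \right)} = 19$ ($w{\left(r,N \right)} = -1 + 20 = 19$)
$\left(w{\left(-3,5 \right)} - 334\right) 360 = \left(19 - 334\right) 360 = \left(-315\right) 360 = -113400$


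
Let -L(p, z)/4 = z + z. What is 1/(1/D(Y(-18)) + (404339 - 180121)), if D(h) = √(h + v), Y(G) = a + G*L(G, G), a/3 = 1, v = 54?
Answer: 568392630/127443858713341 + 13*I*√15/127443858713341 ≈ 4.4599e-6 + 3.9507e-13*I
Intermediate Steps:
L(p, z) = -8*z (L(p, z) = -4*(z + z) = -8*z)
a = 3 (a = 3*1 = 3)
Y(G) = 3 - 8*G² (Y(G) = 3 + G*(-8*G) = 3 - 8*G²)
D(h) = √(54 + h) (D(h) = √(h + 54) = √(54 + h))
1/(1/D(Y(-18)) + (404339 - 180121)) = 1/(1/(√(54 + (3 - 8*(-18)²))) + (404339 - 180121)) = 1/(1/(√(54 + (3 - 8*324))) + 224218) = 1/(1/(√(54 + (3 - 2592))) + 224218) = 1/(1/(√(54 - 2589)) + 224218) = 1/(1/(√(-2535)) + 224218) = 1/(1/(13*I*√15) + 224218) = 1/(-I*√15/195 + 224218) = 1/(224218 - I*√15/195)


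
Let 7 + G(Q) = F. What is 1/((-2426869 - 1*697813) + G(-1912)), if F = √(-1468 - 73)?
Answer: -3124689/9763681348262 - I*√1541/9763681348262 ≈ -3.2003e-7 - 4.0206e-12*I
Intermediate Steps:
F = I*√1541 (F = √(-1541) = I*√1541 ≈ 39.256*I)
G(Q) = -7 + I*√1541
1/((-2426869 - 1*697813) + G(-1912)) = 1/((-2426869 - 1*697813) + (-7 + I*√1541)) = 1/((-2426869 - 697813) + (-7 + I*√1541)) = 1/(-3124682 + (-7 + I*√1541)) = 1/(-3124689 + I*√1541)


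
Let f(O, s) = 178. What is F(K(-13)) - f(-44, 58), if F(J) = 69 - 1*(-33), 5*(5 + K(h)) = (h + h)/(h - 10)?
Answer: -76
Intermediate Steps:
K(h) = -5 + 2*h/(5*(-10 + h)) (K(h) = -5 + ((h + h)/(h - 10))/5 = -5 + ((2*h)/(-10 + h))/5 = -5 + (2*h/(-10 + h))/5 = -5 + 2*h/(5*(-10 + h)))
F(J) = 102 (F(J) = 69 + 33 = 102)
F(K(-13)) - f(-44, 58) = 102 - 1*178 = 102 - 178 = -76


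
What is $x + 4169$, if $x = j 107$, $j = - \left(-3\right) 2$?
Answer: $4811$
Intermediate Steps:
$j = 6$ ($j = \left(-1\right) \left(-6\right) = 6$)
$x = 642$ ($x = 6 \cdot 107 = 642$)
$x + 4169 = 642 + 4169 = 4811$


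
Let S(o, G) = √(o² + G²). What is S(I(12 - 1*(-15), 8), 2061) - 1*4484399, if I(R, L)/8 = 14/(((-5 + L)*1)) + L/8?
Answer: -4484399 + √38247985/3 ≈ -4.4823e+6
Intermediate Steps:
I(R, L) = L + 112/(-5 + L) (I(R, L) = 8*(14/(((-5 + L)*1)) + L/8) = 8*(14/(-5 + L) + L*(⅛)) = 8*(14/(-5 + L) + L/8) = L + 112/(-5 + L))
S(o, G) = √(G² + o²)
S(I(12 - 1*(-15), 8), 2061) - 1*4484399 = √(2061² + ((112 + 8² - 5*8)/(-5 + 8))²) - 1*4484399 = √(4247721 + ((112 + 64 - 40)/3)²) - 4484399 = √(4247721 + ((⅓)*136)²) - 4484399 = √(4247721 + (136/3)²) - 4484399 = √(4247721 + 18496/9) - 4484399 = √(38247985/9) - 4484399 = √38247985/3 - 4484399 = -4484399 + √38247985/3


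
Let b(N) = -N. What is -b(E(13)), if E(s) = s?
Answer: 13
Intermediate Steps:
-b(E(13)) = -(-1)*13 = -1*(-13) = 13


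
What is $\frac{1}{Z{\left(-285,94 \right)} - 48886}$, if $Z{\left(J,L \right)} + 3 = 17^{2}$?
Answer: $- \frac{1}{48600} \approx -2.0576 \cdot 10^{-5}$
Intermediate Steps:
$Z{\left(J,L \right)} = 286$ ($Z{\left(J,L \right)} = -3 + 17^{2} = -3 + 289 = 286$)
$\frac{1}{Z{\left(-285,94 \right)} - 48886} = \frac{1}{286 - 48886} = \frac{1}{-48600} = - \frac{1}{48600}$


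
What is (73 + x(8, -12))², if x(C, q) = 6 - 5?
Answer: 5476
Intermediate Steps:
x(C, q) = 1
(73 + x(8, -12))² = (73 + 1)² = 74² = 5476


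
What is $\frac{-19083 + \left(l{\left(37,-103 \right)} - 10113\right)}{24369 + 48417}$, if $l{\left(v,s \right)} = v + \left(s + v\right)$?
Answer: $- \frac{4175}{10398} \approx -0.40152$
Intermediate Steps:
$l{\left(v,s \right)} = s + 2 v$
$\frac{-19083 + \left(l{\left(37,-103 \right)} - 10113\right)}{24369 + 48417} = \frac{-19083 + \left(\left(-103 + 2 \cdot 37\right) - 10113\right)}{24369 + 48417} = \frac{-19083 + \left(\left(-103 + 74\right) - 10113\right)}{72786} = \left(-19083 - 10142\right) \frac{1}{72786} = \left(-29225\right) \frac{1}{72786} = - \frac{4175}{10398}$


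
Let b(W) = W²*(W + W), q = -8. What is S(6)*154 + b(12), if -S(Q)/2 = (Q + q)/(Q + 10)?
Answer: 6989/2 ≈ 3494.5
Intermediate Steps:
b(W) = 2*W³ (b(W) = W²*(2*W) = 2*W³)
S(Q) = -2*(-8 + Q)/(10 + Q) (S(Q) = -2*(Q - 8)/(Q + 10) = -2*(-8 + Q)/(10 + Q))
S(6)*154 + b(12) = (2*(8 - 1*6)/(10 + 6))*154 + 2*12³ = (2*(8 - 6)/16)*154 + 2*1728 = (2*(1/16)*2)*154 + 3456 = (¼)*154 + 3456 = 77/2 + 3456 = 6989/2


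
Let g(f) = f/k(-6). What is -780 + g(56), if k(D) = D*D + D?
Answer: -11672/15 ≈ -778.13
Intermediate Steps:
k(D) = D + D² (k(D) = D² + D = D + D²)
g(f) = f/30 (g(f) = f/((-6*(1 - 6))) = f/((-6*(-5))) = f/30)
-780 + g(56) = -780 + (1/30)*56 = -780 + 28/15 = -11672/15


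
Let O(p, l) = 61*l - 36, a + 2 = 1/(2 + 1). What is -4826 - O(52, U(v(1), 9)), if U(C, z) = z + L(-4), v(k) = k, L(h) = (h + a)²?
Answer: -65680/9 ≈ -7297.8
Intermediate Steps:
a = -5/3 (a = -2 + 1/(2 + 1) = -2 + 1/3 = -2 + ⅓ = -5/3 ≈ -1.6667)
L(h) = (-5/3 + h)² (L(h) = (h - 5/3)² = (-5/3 + h)²)
U(C, z) = 289/9 + z (U(C, z) = z + (-5 + 3*(-4))²/9 = z + (-5 - 12)²/9 = z + (⅑)*(-17)² = z + (⅑)*289 = z + 289/9 = 289/9 + z)
O(p, l) = -36 + 61*l
-4826 - O(52, U(v(1), 9)) = -4826 - (-36 + 61*(289/9 + 9)) = -4826 - (-36 + 61*(370/9)) = -4826 - (-36 + 22570/9) = -4826 - 1*22246/9 = -4826 - 22246/9 = -65680/9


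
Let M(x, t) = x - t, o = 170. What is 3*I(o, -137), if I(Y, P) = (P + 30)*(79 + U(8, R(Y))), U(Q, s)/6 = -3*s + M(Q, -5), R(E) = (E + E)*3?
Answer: 5843163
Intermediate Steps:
R(E) = 6*E (R(E) = (2*E)*3 = 6*E)
U(Q, s) = 30 - 18*s + 6*Q (U(Q, s) = 6*(-3*s + (Q - 1*(-5))) = 6*(-3*s + (Q + 5)) = 6*(-3*s + (5 + Q)) = 6*(5 + Q - 3*s) = 30 - 18*s + 6*Q)
I(Y, P) = (30 + P)*(157 - 108*Y) (I(Y, P) = (P + 30)*(79 + (30 - 108*Y + 6*8)) = (30 + P)*(79 + (30 - 108*Y + 48)) = (30 + P)*(79 + (78 - 108*Y)) = (30 + P)*(157 - 108*Y))
3*I(o, -137) = 3*(4710 - 3240*170 + 157*(-137) - 108*(-137)*170) = 3*(4710 - 550800 - 21509 + 2515320) = 3*1947721 = 5843163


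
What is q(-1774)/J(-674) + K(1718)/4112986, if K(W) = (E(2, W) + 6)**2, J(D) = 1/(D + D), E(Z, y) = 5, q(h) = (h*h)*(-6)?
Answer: 104690097630034489/4112986 ≈ 2.5454e+10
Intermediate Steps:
q(h) = -6*h**2 (q(h) = h**2*(-6) = -6*h**2)
J(D) = 1/(2*D)
K(W) = 121 (K(W) = (5 + 6)**2 = 11**2 = 121)
q(-1774)/J(-674) + K(1718)/4112986 = (-6*(-1774)**2)/(((1/2)/(-674))) + 121/4112986 = (-6*3147076)/(((1/2)*(-1/674))) + 121*(1/4112986) = -18882456/(-1/1348) + 121/4112986 = -18882456*(-1348) + 121/4112986 = 25453550688 + 121/4112986 = 104690097630034489/4112986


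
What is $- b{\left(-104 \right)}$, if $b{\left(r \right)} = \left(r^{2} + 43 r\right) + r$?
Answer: $-6240$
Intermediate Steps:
$b{\left(r \right)} = r^{2} + 44 r$
$- b{\left(-104 \right)} = - \left(-104\right) \left(44 - 104\right) = - \left(-104\right) \left(-60\right) = \left(-1\right) 6240 = -6240$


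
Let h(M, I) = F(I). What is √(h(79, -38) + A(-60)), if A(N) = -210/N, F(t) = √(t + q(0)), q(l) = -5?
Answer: √(14 + 4*I*√43)/2 ≈ 2.3381 + 1.4023*I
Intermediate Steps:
F(t) = √(-5 + t) (F(t) = √(t - 5) = √(-5 + t))
h(M, I) = √(-5 + I)
√(h(79, -38) + A(-60)) = √(√(-5 - 38) - 210/(-60)) = √(√(-43) - 210*(-1/60)) = √(I*√43 + 7/2) = √(7/2 + I*√43)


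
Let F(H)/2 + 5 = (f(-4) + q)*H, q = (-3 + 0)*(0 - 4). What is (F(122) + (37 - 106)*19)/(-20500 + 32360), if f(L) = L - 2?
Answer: 143/11860 ≈ 0.012057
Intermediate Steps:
f(L) = -2 + L
q = 12 (q = -3*(-4) = 12)
F(H) = -10 + 12*H (F(H) = -10 + 2*(((-2 - 4) + 12)*H) = -10 + 2*((-6 + 12)*H) = -10 + 2*(6*H) = -10 + 12*H)
(F(122) + (37 - 106)*19)/(-20500 + 32360) = ((-10 + 12*122) + (37 - 106)*19)/(-20500 + 32360) = ((-10 + 1464) - 69*19)/11860 = (1454 - 1311)*(1/11860) = 143*(1/11860) = 143/11860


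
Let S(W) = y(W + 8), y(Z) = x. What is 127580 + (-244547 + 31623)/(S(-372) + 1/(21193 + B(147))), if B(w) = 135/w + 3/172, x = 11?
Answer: 212643291390136/1964855829 ≈ 1.0822e+5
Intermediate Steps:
y(Z) = 11
S(W) = 11
B(w) = 3/172 + 135/w (B(w) = 135/w + 3*(1/172) = 135/w + 3/172 = 3/172 + 135/w)
127580 + (-244547 + 31623)/(S(-372) + 1/(21193 + B(147))) = 127580 + (-244547 + 31623)/(11 + 1/(21193 + (3/172 + 135/147))) = 127580 - 212924/(11 + 1/(21193 + (3/172 + 135*(1/147)))) = 127580 - 212924/(11 + 1/(21193 + (3/172 + 45/49))) = 127580 - 212924/(11 + 1/(21193 + 7887/8428)) = 127580 - 212924/(11 + 1/(178622491/8428)) = 127580 - 212924/(11 + 8428/178622491) = 127580 - 212924/1964855829/178622491 = 127580 - 212924*178622491/1964855829 = 127580 - 38033015273684/1964855829 = 212643291390136/1964855829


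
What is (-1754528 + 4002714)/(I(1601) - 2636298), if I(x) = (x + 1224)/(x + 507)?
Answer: -4739176088/5557313359 ≈ -0.85278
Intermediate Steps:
I(x) = (1224 + x)/(507 + x)
(-1754528 + 4002714)/(I(1601) - 2636298) = (-1754528 + 4002714)/((1224 + 1601)/(507 + 1601) - 2636298) = 2248186/(2825/2108 - 2636298) = 2248186/(-5557313359/2108) = 2248186*(-2108/5557313359) = -4739176088/5557313359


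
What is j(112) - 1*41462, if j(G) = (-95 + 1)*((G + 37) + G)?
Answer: -65996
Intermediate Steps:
j(G) = -3478 - 188*G (j(G) = -94*((37 + G) + G) = -94*(37 + 2*G) = -3478 - 188*G)
j(112) - 1*41462 = (-3478 - 188*112) - 1*41462 = (-3478 - 21056) - 41462 = -24534 - 41462 = -65996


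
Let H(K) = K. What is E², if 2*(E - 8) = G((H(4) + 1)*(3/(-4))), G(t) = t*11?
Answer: 10201/64 ≈ 159.39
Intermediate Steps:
G(t) = 11*t
E = -101/8 (E = 8 + (11*((4 + 1)*(3/(-4))))/2 = 8 + (11*(5*(3*(-¼))))/2 = 8 + (11*(5*(-¾)))/2 = 8 + (11*(-15/4))/2 = 8 + (½)*(-165/4) = 8 - 165/8 = -101/8 ≈ -12.625)
E² = (-101/8)² = 10201/64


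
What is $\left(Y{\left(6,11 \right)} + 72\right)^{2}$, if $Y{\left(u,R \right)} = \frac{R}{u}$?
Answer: $\frac{196249}{36} \approx 5451.4$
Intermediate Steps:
$\left(Y{\left(6,11 \right)} + 72\right)^{2} = \left(\frac{11}{6} + 72\right)^{2} = \left(\frac{443}{6}\right)^{2} = \frac{196249}{36}$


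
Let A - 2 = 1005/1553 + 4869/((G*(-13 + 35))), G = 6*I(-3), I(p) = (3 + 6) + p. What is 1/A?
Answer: 136664/1201941 ≈ 0.11370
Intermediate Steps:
I(p) = 9 + p
G = 36 (G = 6*(9 - 3) = 6*6 = 36)
A = 1201941/136664 (A = 2 + (1005/1553 + 4869/((36*(-13 + 35)))) = 2 + (1005*(1/1553) + 4869/((36*22))) = 2 + (1005/1553 + 4869/792) = 2 + (1005/1553 + 4869*(1/792)) = 2 + (1005/1553 + 541/88) = 2 + 928613/136664 = 1201941/136664 ≈ 8.7949)
1/A = 1/(1201941/136664) = 136664/1201941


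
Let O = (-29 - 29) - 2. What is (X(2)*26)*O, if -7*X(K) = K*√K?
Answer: 3120*√2/7 ≈ 630.33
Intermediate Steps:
O = -60 (O = -58 - 2 = -60)
X(K) = -K^(3/2)/7 (X(K) = -K*√K/7 = -K^(3/2)/7)
(X(2)*26)*O = (-2*√2/7*26)*(-60) = -52*√2/7*(-60) = 3120*√2/7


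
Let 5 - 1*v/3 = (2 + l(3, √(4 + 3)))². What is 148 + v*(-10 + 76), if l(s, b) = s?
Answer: -3812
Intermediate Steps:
v = -60 (v = 15 - 3*(2 + 3)² = 15 - 3*5² = 15 - 3*25 = 15 - 75 = -60)
148 + v*(-10 + 76) = 148 - 60*(-10 + 76) = 148 - 60*66 = 148 - 3960 = -3812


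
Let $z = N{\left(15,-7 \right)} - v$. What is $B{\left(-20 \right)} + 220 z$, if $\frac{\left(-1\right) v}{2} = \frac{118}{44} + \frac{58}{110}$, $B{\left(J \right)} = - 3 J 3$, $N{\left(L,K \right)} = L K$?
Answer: $-21508$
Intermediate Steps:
$N{\left(L,K \right)} = K L$
$B{\left(J \right)} = - 9 J$
$v = - \frac{353}{55}$ ($v = - 2 \left(\frac{118}{44} + \frac{58}{110}\right) = - 2 \left(118 \cdot \frac{1}{44} + 58 \cdot \frac{1}{110}\right) = - 2 \left(\frac{59}{22} + \frac{29}{55}\right) = \left(-2\right) \frac{353}{110} = - \frac{353}{55} \approx -6.4182$)
$z = - \frac{5422}{55}$ ($z = \left(-7\right) 15 - - \frac{353}{55} = -105 + \frac{353}{55} = - \frac{5422}{55} \approx -98.582$)
$B{\left(-20 \right)} + 220 z = \left(-9\right) \left(-20\right) + 220 \left(- \frac{5422}{55}\right) = 180 - 21688 = -21508$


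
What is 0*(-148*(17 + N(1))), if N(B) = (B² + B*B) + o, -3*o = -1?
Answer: 0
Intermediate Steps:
o = ⅓ (o = -⅓*(-1) = ⅓ ≈ 0.33333)
N(B) = ⅓ + 2*B² (N(B) = (B² + B*B) + ⅓ = (B² + B²) + ⅓ = 2*B² + ⅓ = ⅓ + 2*B²)
0*(-148*(17 + N(1))) = 0*(-148*(17 + (⅓ + 2*1²))) = 0*(-148*(17 + (⅓ + 2*1))) = 0*(-148*(17 + (⅓ + 2))) = 0*(-148*(17 + 7/3)) = 0*(-148*58/3) = 0*(-8584/3) = 0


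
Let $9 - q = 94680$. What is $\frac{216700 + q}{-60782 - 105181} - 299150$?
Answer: $- \frac{49647953479}{165963} \approx -2.9915 \cdot 10^{5}$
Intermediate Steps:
$q = -94671$ ($q = 9 - 94680 = -94671$)
$\frac{216700 + q}{-60782 - 105181} - 299150 = \frac{216700 - 94671}{-60782 - 105181} - 299150 = \frac{122029}{-165963} - 299150 = 122029 \left(- \frac{1}{165963}\right) - 299150 = - \frac{122029}{165963} - 299150 = - \frac{49647953479}{165963}$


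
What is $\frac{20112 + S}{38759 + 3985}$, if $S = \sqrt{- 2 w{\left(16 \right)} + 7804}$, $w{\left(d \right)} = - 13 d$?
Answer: $\frac{838}{1781} + \frac{\sqrt{2055}}{21372} \approx 0.47264$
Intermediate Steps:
$S = 2 \sqrt{2055}$ ($S = \sqrt{- 2 \left(\left(-13\right) 16\right) + 7804} = \sqrt{\left(-2\right) \left(-208\right) + 7804} = \sqrt{416 + 7804} = \sqrt{8220} = 2 \sqrt{2055} \approx 90.664$)
$\frac{20112 + S}{38759 + 3985} = \frac{20112 + 2 \sqrt{2055}}{38759 + 3985} = \frac{20112 + 2 \sqrt{2055}}{42744} = \left(20112 + 2 \sqrt{2055}\right) \frac{1}{42744} = \frac{838}{1781} + \frac{\sqrt{2055}}{21372}$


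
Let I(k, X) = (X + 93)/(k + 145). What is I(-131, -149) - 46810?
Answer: -46814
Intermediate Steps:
I(k, X) = (93 + X)/(145 + k)
I(-131, -149) - 46810 = (93 - 149)/(145 - 131) - 46810 = -56/14 - 46810 = (1/14)*(-56) - 46810 = -4 - 46810 = -46814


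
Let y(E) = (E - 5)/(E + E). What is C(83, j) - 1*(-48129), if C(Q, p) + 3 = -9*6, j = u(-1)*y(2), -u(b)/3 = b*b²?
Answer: 48072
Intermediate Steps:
u(b) = -3*b³ (u(b) = -3*b*b² = -3*b³)
y(E) = (-5 + E)/(2*E) (y(E) = (-5 + E)/((2*E)) = (-5 + E)*(1/(2*E)) = (-5 + E)/(2*E))
j = -9/4 (j = (-3*(-1)³)*((½)*(-5 + 2)/2) = (-3*(-1))*((½)*(½)*(-3)) = 3*(-¾) = -9/4 ≈ -2.2500)
C(Q, p) = -57 (C(Q, p) = -3 - 9*6 = -3 - 54 = -57)
C(83, j) - 1*(-48129) = -57 - 1*(-48129) = -57 + 48129 = 48072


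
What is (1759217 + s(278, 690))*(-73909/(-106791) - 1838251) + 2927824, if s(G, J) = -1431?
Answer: -345068176111835968/106791 ≈ -3.2312e+12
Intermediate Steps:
(1759217 + s(278, 690))*(-73909/(-106791) - 1838251) + 2927824 = (1759217 - 1431)*(-73909/(-106791) - 1838251) + 2927824 = 1757786*(-73909*(-1/106791) - 1838251) + 2927824 = 1757786*(73909/106791 - 1838251) + 2927824 = 1757786*(-196308588632/106791) + 2927824 = -345068488777088752/106791 + 2927824 = -345068176111835968/106791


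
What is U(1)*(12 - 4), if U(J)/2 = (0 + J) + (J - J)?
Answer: 16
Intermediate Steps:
U(J) = 2*J (U(J) = 2*((0 + J) + (J - J)) = 2*(J + 0) = 2*J)
U(1)*(12 - 4) = (2*1)*(12 - 4) = 2*8 = 16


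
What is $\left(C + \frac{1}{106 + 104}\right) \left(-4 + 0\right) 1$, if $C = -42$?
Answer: $\frac{17638}{105} \approx 167.98$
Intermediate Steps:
$\left(C + \frac{1}{106 + 104}\right) \left(-4 + 0\right) 1 = \left(-42 + \frac{1}{106 + 104}\right) \left(-4 + 0\right) 1 = \left(-42 + \frac{1}{210}\right) \left(\left(-4\right) 1\right) = \left(-42 + \frac{1}{210}\right) \left(-4\right) = \left(- \frac{8819}{210}\right) \left(-4\right) = \frac{17638}{105}$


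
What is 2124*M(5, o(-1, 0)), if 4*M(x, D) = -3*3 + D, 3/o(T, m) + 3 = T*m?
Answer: -5310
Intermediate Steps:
o(T, m) = 3/(-3 + T*m)
M(x, D) = -9/4 + D/4 (M(x, D) = (-3*3 + D)/4 = (-9 + D)/4 = -9/4 + D/4)
2124*M(5, o(-1, 0)) = 2124*(-9/4 + (3/(-3 - 1*0))/4) = 2124*(-9/4 + (3/(-3 + 0))/4) = 2124*(-9/4 + (3/(-3))/4) = 2124*(-9/4 + (3*(-1/3))/4) = 2124*(-9/4 + (1/4)*(-1)) = 2124*(-9/4 - 1/4) = 2124*(-5/2) = -5310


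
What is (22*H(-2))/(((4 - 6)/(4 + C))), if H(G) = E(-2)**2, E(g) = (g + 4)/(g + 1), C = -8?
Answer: 176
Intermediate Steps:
E(g) = (4 + g)/(1 + g)
H(G) = 4 (H(G) = ((4 - 2)/(1 - 2))**2 = (2/(-1))**2 = (-1*2)**2 = (-2)**2 = 4)
(22*H(-2))/(((4 - 6)/(4 + C))) = (22*4)/(((4 - 6)/(4 - 8))) = 88/((-2/(-4))) = 88/((-2*(-1/4))) = 88/(1/2) = 88*2 = 176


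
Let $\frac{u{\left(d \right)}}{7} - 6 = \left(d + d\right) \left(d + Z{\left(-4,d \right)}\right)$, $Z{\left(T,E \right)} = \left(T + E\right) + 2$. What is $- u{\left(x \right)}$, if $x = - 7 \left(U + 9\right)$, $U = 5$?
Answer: $-271698$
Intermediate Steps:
$Z{\left(T,E \right)} = 2 + E + T$ ($Z{\left(T,E \right)} = \left(E + T\right) + 2 = 2 + E + T$)
$x = -98$ ($x = - 7 \left(5 + 9\right) = \left(-7\right) 14 = -98$)
$u{\left(d \right)} = 42 + 14 d \left(-2 + 2 d\right)$ ($u{\left(d \right)} = 42 + 7 \left(d + d\right) \left(d + \left(2 + d - 4\right)\right) = 42 + 7 \cdot 2 d \left(d + \left(-2 + d\right)\right) = 42 + 7 \cdot 2 d \left(-2 + 2 d\right) = 42 + 14 d \left(-2 + 2 d\right)$)
$- u{\left(x \right)} = - (42 - -2744 + 28 \left(-98\right)^{2}) = - (42 + 2744 + 28 \cdot 9604) = - (42 + 2744 + 268912) = \left(-1\right) 271698 = -271698$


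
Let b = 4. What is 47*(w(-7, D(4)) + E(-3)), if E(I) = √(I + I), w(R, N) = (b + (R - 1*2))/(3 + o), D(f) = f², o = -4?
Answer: 235 + 47*I*√6 ≈ 235.0 + 115.13*I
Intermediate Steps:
w(R, N) = -2 - R (w(R, N) = (4 + (R - 1*2))/(3 - 4) = (4 + (R - 2))/(-1) = (4 + (-2 + R))*(-1) = (2 + R)*(-1) = -2 - R)
E(I) = √2*√I (E(I) = √(2*I) = √2*√I)
47*(w(-7, D(4)) + E(-3)) = 47*((-2 - 1*(-7)) + √2*√(-3)) = 47*((-2 + 7) + √2*(I*√3)) = 47*(5 + I*√6) = 235 + 47*I*√6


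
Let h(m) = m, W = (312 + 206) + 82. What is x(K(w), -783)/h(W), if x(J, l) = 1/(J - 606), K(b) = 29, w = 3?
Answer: -1/346200 ≈ -2.8885e-6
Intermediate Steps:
x(J, l) = 1/(-606 + J)
W = 600 (W = 518 + 82 = 600)
x(K(w), -783)/h(W) = 1/((-606 + 29)*600) = (1/600)/(-577) = -1/577*1/600 = -1/346200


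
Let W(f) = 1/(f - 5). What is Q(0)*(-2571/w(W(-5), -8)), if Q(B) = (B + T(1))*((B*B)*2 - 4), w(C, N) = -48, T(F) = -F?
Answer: 857/4 ≈ 214.25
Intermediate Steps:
W(f) = 1/(-5 + f)
Q(B) = (-1 + B)*(-4 + 2*B²) (Q(B) = (B - 1*1)*((B*B)*2 - 4) = (B - 1)*(B²*2 - 4) = (-1 + B)*(2*B² - 4) = (-1 + B)*(-4 + 2*B²))
Q(0)*(-2571/w(W(-5), -8)) = (4 - 4*0 - 2*0² + 2*0³)*(-2571/(-48)) = (4 + 0 - 2*0 + 2*0)*(-2571*(-1/48)) = (4 + 0 + 0 + 0)*(857/16) = 4*(857/16) = 857/4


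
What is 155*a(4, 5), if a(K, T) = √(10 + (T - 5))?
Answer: 155*√10 ≈ 490.15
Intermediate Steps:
a(K, T) = √(5 + T) (a(K, T) = √(10 + (-5 + T)) = √(5 + T))
155*a(4, 5) = 155*√(5 + 5) = 155*√10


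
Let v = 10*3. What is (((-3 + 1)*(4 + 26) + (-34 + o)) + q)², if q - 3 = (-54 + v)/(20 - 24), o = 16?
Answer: 4761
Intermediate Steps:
v = 30
q = 9 (q = 3 + (-54 + 30)/(20 - 24) = 3 - 24/(-4) = 3 - 24*(-¼) = 3 + 6 = 9)
(((-3 + 1)*(4 + 26) + (-34 + o)) + q)² = (((-3 + 1)*(4 + 26) + (-34 + 16)) + 9)² = ((-2*30 - 18) + 9)² = ((-60 - 18) + 9)² = (-78 + 9)² = (-69)² = 4761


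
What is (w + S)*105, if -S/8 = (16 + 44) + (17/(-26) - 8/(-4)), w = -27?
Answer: -706755/13 ≈ -54366.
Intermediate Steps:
S = -6380/13 (S = -8*((16 + 44) + (17/(-26) - 8/(-4))) = -8*(60 + (17*(-1/26) - 8*(-¼))) = -8*(60 + (-17/26 + 2)) = -8*(60 + 35/26) = -8*1595/26 = -6380/13 ≈ -490.77)
(w + S)*105 = (-27 - 6380/13)*105 = -6731/13*105 = -706755/13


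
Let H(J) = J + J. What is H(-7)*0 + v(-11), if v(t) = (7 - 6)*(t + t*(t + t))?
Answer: 231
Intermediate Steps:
H(J) = 2*J
v(t) = t + 2*t² (v(t) = 1*(t + t*(2*t)) = 1*(t + 2*t²) = t + 2*t²)
H(-7)*0 + v(-11) = (2*(-7))*0 - 11*(1 + 2*(-11)) = -14*0 - 11*(1 - 22) = 0 - 11*(-21) = 0 + 231 = 231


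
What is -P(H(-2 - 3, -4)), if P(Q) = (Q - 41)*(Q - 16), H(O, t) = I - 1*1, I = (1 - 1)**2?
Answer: -714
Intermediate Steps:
I = 0 (I = 0**2 = 0)
H(O, t) = -1 (H(O, t) = 0 - 1*1 = 0 - 1 = -1)
P(Q) = (-41 + Q)*(-16 + Q)
-P(H(-2 - 3, -4)) = -(656 + (-1)**2 - 57*(-1)) = -(656 + 1 + 57) = -1*714 = -714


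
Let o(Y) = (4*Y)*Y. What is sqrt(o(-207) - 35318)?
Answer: sqrt(136078) ≈ 368.89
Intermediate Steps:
o(Y) = 4*Y**2
sqrt(o(-207) - 35318) = sqrt(4*(-207)**2 - 35318) = sqrt(4*42849 - 35318) = sqrt(171396 - 35318) = sqrt(136078)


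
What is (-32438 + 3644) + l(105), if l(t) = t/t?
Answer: -28793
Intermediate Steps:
l(t) = 1
(-32438 + 3644) + l(105) = (-32438 + 3644) + 1 = -28794 + 1 = -28793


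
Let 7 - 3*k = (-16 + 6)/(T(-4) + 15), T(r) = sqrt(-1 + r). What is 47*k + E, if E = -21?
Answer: 6823/69 - 47*I*sqrt(5)/69 ≈ 98.884 - 1.5231*I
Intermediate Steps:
k = 7/3 + 10/(3*(15 + I*sqrt(5))) (k = 7/3 - (-16 + 6)/(3*(sqrt(-1 - 4) + 15)) = 7/3 - (-10)/(3*(sqrt(-5) + 15)) = 7/3 - (-10)/(3*(I*sqrt(5) + 15)) = 7/3 - (-10)/(3*(15 + I*sqrt(5))) = 7/3 + 10/(3*(15 + I*sqrt(5))) ≈ 2.5507 - 0.032407*I)
47*k + E = 47*(176/69 - I*sqrt(5)/69) - 21 = (8272/69 - 47*I*sqrt(5)/69) - 21 = 6823/69 - 47*I*sqrt(5)/69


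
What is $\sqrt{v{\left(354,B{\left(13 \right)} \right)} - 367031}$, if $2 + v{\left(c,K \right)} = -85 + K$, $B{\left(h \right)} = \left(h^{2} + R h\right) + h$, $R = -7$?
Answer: $i \sqrt{367027} \approx 605.83 i$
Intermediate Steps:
$B{\left(h \right)} = h^{2} - 6 h$ ($B{\left(h \right)} = \left(h^{2} - 7 h\right) + h = h^{2} - 6 h$)
$v{\left(c,K \right)} = -87 + K$ ($v{\left(c,K \right)} = -2 + \left(-85 + K\right) = -87 + K$)
$\sqrt{v{\left(354,B{\left(13 \right)} \right)} - 367031} = \sqrt{\left(-87 + 13 \left(-6 + 13\right)\right) - 367031} = \sqrt{\left(-87 + 13 \cdot 7\right) - 367031} = \sqrt{\left(-87 + 91\right) - 367031} = \sqrt{4 - 367031} = \sqrt{-367027} = i \sqrt{367027}$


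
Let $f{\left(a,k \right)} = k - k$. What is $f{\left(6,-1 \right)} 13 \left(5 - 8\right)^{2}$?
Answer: $0$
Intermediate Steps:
$f{\left(a,k \right)} = 0$
$f{\left(6,-1 \right)} 13 \left(5 - 8\right)^{2} = 0 \cdot 13 \left(5 - 8\right)^{2} = 0 \left(5 - 8\right)^{2} = 0 \left(-3\right)^{2} = 0 \cdot 9 = 0$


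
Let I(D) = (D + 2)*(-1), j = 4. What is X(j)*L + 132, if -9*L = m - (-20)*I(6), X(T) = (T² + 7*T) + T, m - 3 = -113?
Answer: 1572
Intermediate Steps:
m = -110 (m = 3 - 113 = -110)
I(D) = -2 - D (I(D) = (2 + D)*(-1) = -2 - D)
X(T) = T² + 8*T
L = 30 (L = -(-110 - (-20)*(-2 - 1*6))/9 = -(-110 - (-20)*(-2 - 6))/9 = -(-110 - (-20)*(-8))/9 = -(-110 - 1*160)/9 = -(-110 - 160)/9 = -⅑*(-270) = 30)
X(j)*L + 132 = (4*(8 + 4))*30 + 132 = (4*12)*30 + 132 = 48*30 + 132 = 1440 + 132 = 1572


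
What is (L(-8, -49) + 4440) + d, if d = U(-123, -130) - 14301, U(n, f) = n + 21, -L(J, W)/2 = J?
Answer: -9947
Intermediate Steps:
L(J, W) = -2*J
U(n, f) = 21 + n
d = -14403 (d = (21 - 123) - 14301 = -102 - 14301 = -14403)
(L(-8, -49) + 4440) + d = (-2*(-8) + 4440) - 14403 = (16 + 4440) - 14403 = 4456 - 14403 = -9947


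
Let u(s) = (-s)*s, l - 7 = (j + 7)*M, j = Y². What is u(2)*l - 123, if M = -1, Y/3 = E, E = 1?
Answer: -87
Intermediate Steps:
Y = 3 (Y = 3*1 = 3)
j = 9 (j = 3² = 9)
l = -9 (l = 7 + (9 + 7)*(-1) = 7 + 16*(-1) = 7 - 16 = -9)
u(s) = -s²
u(2)*l - 123 = -1*2²*(-9) - 123 = -1*4*(-9) - 123 = -4*(-9) - 123 = 36 - 123 = -87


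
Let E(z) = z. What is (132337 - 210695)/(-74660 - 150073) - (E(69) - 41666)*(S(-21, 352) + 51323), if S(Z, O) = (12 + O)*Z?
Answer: 408320840351437/224733 ≈ 1.8169e+9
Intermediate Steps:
S(Z, O) = Z*(12 + O)
(132337 - 210695)/(-74660 - 150073) - (E(69) - 41666)*(S(-21, 352) + 51323) = (132337 - 210695)/(-74660 - 150073) - (69 - 41666)*(-21*(12 + 352) + 51323) = -78358/(-224733) - (-41597)*(-21*364 + 51323) = -78358*(-1/224733) - (-41597)*(-7644 + 51323) = 78358/224733 - (-41597)*43679 = 78358/224733 - 1*(-1816915363) = 78358/224733 + 1816915363 = 408320840351437/224733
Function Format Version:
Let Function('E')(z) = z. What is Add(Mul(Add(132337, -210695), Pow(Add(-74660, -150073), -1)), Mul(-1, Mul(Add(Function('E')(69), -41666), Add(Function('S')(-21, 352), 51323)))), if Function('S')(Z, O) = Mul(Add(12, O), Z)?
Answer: Rational(408320840351437, 224733) ≈ 1.8169e+9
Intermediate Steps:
Function('S')(Z, O) = Mul(Z, Add(12, O))
Add(Mul(Add(132337, -210695), Pow(Add(-74660, -150073), -1)), Mul(-1, Mul(Add(Function('E')(69), -41666), Add(Function('S')(-21, 352), 51323)))) = Add(Mul(Add(132337, -210695), Pow(Add(-74660, -150073), -1)), Mul(-1, Mul(Add(69, -41666), Add(Mul(-21, Add(12, 352)), 51323)))) = Add(Mul(-78358, Pow(-224733, -1)), Mul(-1, Mul(-41597, Add(Mul(-21, 364), 51323)))) = Add(Mul(-78358, Rational(-1, 224733)), Mul(-1, Mul(-41597, Add(-7644, 51323)))) = Add(Rational(78358, 224733), Mul(-1, Mul(-41597, 43679))) = Add(Rational(78358, 224733), Mul(-1, -1816915363)) = Add(Rational(78358, 224733), 1816915363) = Rational(408320840351437, 224733)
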